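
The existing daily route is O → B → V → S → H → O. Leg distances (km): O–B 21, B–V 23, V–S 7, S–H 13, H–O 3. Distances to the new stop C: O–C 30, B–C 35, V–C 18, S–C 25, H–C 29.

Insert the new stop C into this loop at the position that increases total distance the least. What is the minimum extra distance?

+30 km — insert C between B and V.

Insertion cost between consecutive stops i–j is d(i,C) + d(C,j) − d(i,j):
  between O and B: 30 + 35 − 21 = 44
  between B and V: 35 + 18 − 23 = 30
  between V and S: 18 + 25 − 7 = 36
  between S and H: 25 + 29 − 13 = 41
  between H and O: 29 + 30 − 3 = 56
Cheapest insertion is between B and V, adding 30.
New total = 67 + 30 = 97.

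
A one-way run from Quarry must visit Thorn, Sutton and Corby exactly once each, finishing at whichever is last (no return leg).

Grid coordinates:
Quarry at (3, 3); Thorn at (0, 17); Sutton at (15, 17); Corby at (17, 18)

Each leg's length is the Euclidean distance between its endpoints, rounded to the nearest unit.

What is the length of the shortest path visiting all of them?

There are 3! = 6 possible orderings.
Quarry - Thorn - Sutton - Corby: 14+15+2 = 31
Quarry - Thorn - Corby - Sutton: 14+17+2 = 33
Quarry - Sutton - Thorn - Corby: 18+15+17 = 50
Quarry - Sutton - Corby - Thorn: 18+2+17 = 37
Quarry - Corby - Thorn - Sutton: 21+17+15 = 53
Quarry - Corby - Sutton - Thorn: 21+2+15 = 38
The minimum is 31.
One shortest path: Quarry → Thorn → Sutton → Corby.

Minimum one-way distance = 31.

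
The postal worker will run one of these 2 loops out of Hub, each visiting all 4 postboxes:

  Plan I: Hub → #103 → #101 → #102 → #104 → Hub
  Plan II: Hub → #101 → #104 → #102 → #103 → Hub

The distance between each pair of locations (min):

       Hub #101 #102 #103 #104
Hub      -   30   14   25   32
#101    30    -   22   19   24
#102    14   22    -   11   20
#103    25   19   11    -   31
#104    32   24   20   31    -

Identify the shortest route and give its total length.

Plan I: 25 + 19 + 22 + 20 + 32 = 118
Plan II: 30 + 24 + 20 + 11 + 25 = 110

Shortest is Plan II, total 110 min.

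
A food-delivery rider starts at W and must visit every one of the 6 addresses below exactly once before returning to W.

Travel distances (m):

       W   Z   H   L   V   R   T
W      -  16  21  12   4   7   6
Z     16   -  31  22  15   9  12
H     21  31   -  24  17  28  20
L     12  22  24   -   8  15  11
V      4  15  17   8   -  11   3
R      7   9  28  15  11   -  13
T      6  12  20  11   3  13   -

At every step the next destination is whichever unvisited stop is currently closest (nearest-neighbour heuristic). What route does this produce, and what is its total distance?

W → [V:4 / T:6 / R:7 / L:12 / Z:16 / H:21] → V (4)
V → [T:3 / L:8 / R:11 / Z:15 / H:17] → T (3)
T → [L:11 / Z:12 / R:13 / H:20] → L (11)
L → [R:15 / Z:22 / H:24] → R (15)
R → [Z:9 / H:28] → Z (9)
Z → [H:31] → H (31)
Return H→W: 21.
Total = 4 + 3 + 11 + 15 + 9 + 31 + 21 = 94.

Nearest-neighbour total = 94 m; route W → V → T → L → R → Z → H → W.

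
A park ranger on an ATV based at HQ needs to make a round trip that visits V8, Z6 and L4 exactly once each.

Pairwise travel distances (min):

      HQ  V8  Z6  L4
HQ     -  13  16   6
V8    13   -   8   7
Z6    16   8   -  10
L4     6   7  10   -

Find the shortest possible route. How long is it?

HQ - V8 - Z6 - L4 - HQ: 13+8+10+6 = 37
HQ - V8 - L4 - Z6 - HQ: 13+7+10+16 = 46
HQ - Z6 - V8 - L4 - HQ: 16+8+7+6 = 37
The minimum is 37.
One optimal route: HQ → V8 → Z6 → L4 → HQ (or its reverse).

Shortest round trip = 37 min.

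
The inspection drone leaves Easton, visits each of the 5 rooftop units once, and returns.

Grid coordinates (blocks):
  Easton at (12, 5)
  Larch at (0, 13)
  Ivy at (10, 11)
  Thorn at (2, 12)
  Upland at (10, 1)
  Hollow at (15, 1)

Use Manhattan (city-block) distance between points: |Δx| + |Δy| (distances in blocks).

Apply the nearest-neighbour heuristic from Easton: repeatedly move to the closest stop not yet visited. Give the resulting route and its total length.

From Easton: distances to unvisited — Upland=6, Hollow=7, Ivy=8, Thorn=17, Larch=20. Nearest is Upland (6).
From Upland: distances to unvisited — Hollow=5, Ivy=10, Thorn=19, Larch=22. Nearest is Hollow (5).
From Hollow: distances to unvisited — Ivy=15, Thorn=24, Larch=27. Nearest is Ivy (15).
From Ivy: distances to unvisited — Thorn=9, Larch=12. Nearest is Thorn (9).
From Thorn: distances to unvisited — Larch=3. Nearest is Larch (3).
Return Larch→Easton: 20.
Total = 6 + 5 + 15 + 9 + 3 + 20 = 58.

Total distance 58 blocks via the nearest-neighbour route Easton → Upland → Hollow → Ivy → Thorn → Larch → Easton.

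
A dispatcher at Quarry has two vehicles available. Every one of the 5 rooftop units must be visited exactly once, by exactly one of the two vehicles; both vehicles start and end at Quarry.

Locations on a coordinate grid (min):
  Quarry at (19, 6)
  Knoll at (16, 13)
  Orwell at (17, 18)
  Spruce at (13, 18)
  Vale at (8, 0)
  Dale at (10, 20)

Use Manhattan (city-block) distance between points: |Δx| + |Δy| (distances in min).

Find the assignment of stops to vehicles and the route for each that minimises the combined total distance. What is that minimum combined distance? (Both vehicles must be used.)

Try each way of splitting the stops between the two vehicles (each non-empty) and, for each split, find the best tour for each vehicle:
  {Knoll} + {Orwell, Spruce, Vale, Dale}: 20 + 62 = 82
  {Orwell} + {Knoll, Spruce, Vale, Dale}: 28 + 62 = 90
  {Knoll, Orwell} + {Spruce, Vale, Dale}: 30 + 62 = 92
  {Spruce} + {Knoll, Orwell, Vale, Dale}: 36 + 64 = 100
  {Knoll, Spruce} + {Orwell, Vale, Dale}: 36 + 62 = 98
  {Orwell, Spruce} + {Knoll, Vale, Dale}: 36 + 62 = 98
  … (15 splits in total)
  {Vale} + {Knoll, Orwell, Spruce, Dale}: 34 + 46 = 80  ← best
Best: vehicle 1 Quarry → Vale → Quarry = 34; vehicle 2 Quarry → Knoll → Spruce → Dale → Orwell → Quarry = 46; combined 80.

80 min — the smallest possible combined total.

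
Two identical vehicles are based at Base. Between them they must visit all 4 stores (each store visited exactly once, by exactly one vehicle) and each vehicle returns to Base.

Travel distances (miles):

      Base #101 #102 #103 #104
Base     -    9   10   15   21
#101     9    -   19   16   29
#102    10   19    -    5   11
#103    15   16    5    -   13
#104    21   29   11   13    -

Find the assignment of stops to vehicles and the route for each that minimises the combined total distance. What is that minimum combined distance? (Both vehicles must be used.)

Minimum combined distance: 67 miles.

There are 2^3 − 1 = 7 ways to divide the 4 stops into two non-empty groups. For each, the best each vehicle can do is its own shortest tour through its group:
  {#101} + {#102, #103, #104}: 18 + 49 = 67
  {#102} + {#101, #103, #104}: 20 + 59 = 79
  {#101, #102} + {#103, #104}: 38 + 49 = 87
  {#103} + {#101, #102, #104}: 30 + 59 = 89
  {#101, #103} + {#102, #104}: 40 + 42 = 82
  {#102, #103} + {#101, #104}: 30 + 59 = 89
  … (7 splits in total)
Best: vehicle 1 Base → #101 → Base = 18; vehicle 2 Base → #102 → #103 → #104 → Base = 49; combined 67.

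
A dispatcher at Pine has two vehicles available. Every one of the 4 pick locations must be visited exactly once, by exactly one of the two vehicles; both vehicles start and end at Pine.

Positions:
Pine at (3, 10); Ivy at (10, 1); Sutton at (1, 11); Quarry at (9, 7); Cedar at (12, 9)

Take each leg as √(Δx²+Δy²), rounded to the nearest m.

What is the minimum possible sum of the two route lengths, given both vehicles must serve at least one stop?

Try each way of splitting the stops between the two vehicles (each non-empty) and, for each split, find the best tour for each vehicle:
  {Ivy} + {Sutton, Quarry, Cedar}: 22 + 24 = 46
  {Sutton} + {Ivy, Quarry, Cedar}: 4 + 30 = 34
  {Ivy, Sutton} + {Quarry, Cedar}: 26 + 20 = 46
  {Quarry} + {Ivy, Sutton, Cedar}: 14 + 32 = 46
  {Ivy, Quarry} + {Sutton, Cedar}: 24 + 22 = 46
  {Sutton, Quarry} + {Ivy, Cedar}: 18 + 28 = 46
  … (7 splits in total)
Best: vehicle 1 Pine → Sutton → Pine = 4; vehicle 2 Pine → Ivy → Quarry → Cedar → Pine = 30; combined 34.

34 m — the smallest possible combined total.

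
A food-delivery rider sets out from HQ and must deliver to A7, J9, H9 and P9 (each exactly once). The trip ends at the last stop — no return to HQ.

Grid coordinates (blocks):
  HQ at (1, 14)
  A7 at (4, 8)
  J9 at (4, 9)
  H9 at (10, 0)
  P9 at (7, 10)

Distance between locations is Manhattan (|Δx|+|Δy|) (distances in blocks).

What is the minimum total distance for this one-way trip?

27 blocks — the minimum one-way total.

There are 4! = 24 possible orderings.
HQ → A7 → J9 → H9 → P9: 9+1+15+13 = 38
HQ → A7 → J9 → P9 → H9: 9+1+4+13 = 27
HQ → A7 → H9 → J9 → P9: 9+14+15+4 = 42
HQ → A7 → H9 → P9 → J9: 9+14+13+4 = 40
HQ → A7 → P9 → J9 → H9: 9+5+4+15 = 33
HQ → A7 → P9 → H9 → J9: 9+5+13+15 = 42
HQ → J9 → A7 → H9 → P9: 8+1+14+13 = 36
HQ → J9 → A7 → P9 → H9: 8+1+5+13 = 27
HQ → J9 → H9 → A7 → P9: 8+15+14+5 = 42
HQ → J9 → H9 → P9 → A7: 8+15+13+5 = 41
HQ → J9 → P9 → A7 → H9: 8+4+5+14 = 31
HQ → J9 → P9 → H9 → A7: 8+4+13+14 = 39
HQ → H9 → A7 → J9 → P9: 23+14+1+4 = 42
HQ → H9 → A7 → P9 → J9: 23+14+5+4 = 46
… (10 more)
The minimum is 27.
One shortest path: HQ → A7 → J9 → P9 → H9.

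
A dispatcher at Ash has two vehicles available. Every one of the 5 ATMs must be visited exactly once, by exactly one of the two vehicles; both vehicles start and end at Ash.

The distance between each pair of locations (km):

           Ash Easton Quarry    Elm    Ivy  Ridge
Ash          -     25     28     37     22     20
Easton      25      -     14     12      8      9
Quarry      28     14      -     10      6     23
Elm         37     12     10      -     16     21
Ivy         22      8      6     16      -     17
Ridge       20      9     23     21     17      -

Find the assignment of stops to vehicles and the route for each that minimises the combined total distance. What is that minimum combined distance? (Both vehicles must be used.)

Minimum combined distance: 115 km.

There are 2^4 − 1 = 15 ways to divide the 5 stops into two non-empty groups. For each, the best each vehicle can do is its own shortest tour through its group:
  {Easton} + {Quarry, Elm, Ivy, Ridge}: 50 + 79 = 129
  {Quarry} + {Easton, Elm, Ivy, Ridge}: 56 + 79 = 135
  {Easton, Quarry} + {Elm, Ivy, Ridge}: 67 + 79 = 146
  {Elm} + {Easton, Quarry, Ivy, Ridge}: 74 + 71 = 145
  {Easton, Elm} + {Quarry, Ivy, Ridge}: 74 + 71 = 145
  {Quarry, Elm} + {Easton, Ivy, Ridge}: 75 + 59 = 134
  … (15 splits in total)
  {Easton, Quarry, Elm, Ivy} + {Ridge}: 75 + 40 = 115  ← best
Best: vehicle 1 Ash → Easton → Elm → Quarry → Ivy → Ash = 75; vehicle 2 Ash → Ridge → Ash = 40; combined 115.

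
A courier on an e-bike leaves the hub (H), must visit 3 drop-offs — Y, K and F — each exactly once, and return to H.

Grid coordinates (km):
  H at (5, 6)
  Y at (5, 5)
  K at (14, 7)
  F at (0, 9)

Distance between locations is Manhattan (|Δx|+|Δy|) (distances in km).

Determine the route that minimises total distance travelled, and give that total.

Shortest round trip = 36 km.

H-Y-K-F-H: 1+11+16+8 = 36
H-Y-F-K-H: 1+9+16+10 = 36
H-K-Y-F-H: 10+11+9+8 = 38
The minimum is 36.
One optimal route: H → Y → K → F → H (or its reverse).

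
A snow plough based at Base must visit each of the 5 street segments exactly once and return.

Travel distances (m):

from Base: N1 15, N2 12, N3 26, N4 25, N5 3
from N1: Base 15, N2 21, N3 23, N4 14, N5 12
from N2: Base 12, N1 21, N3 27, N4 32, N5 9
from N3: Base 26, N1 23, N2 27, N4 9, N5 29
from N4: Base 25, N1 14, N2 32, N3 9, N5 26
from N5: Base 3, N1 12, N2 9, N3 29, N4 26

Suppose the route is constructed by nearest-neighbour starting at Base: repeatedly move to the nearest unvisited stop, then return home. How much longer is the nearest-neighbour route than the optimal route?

Excess over optimum: 5 m.

From Base: N5=3, N2=12, N1=15, N4=25, N3=26 → choose N5 (3).
From N5: N2=9, N1=12, N4=26, N3=29 → choose N2 (9).
From N2: N1=21, N3=27, N4=32 → choose N1 (21).
From N1: N4=14, N3=23 → choose N4 (14).
From N4: N3=9 → choose N3 (9).
NN route Base → N5 → N2 → N1 → N4 → N3 → Base costs 82.
Optimal: Base → N1 → N4 → N3 → N2 → N5 → Base costs 77 (by enumerating all 60 distinct tours).
Excess = 82 − 77 = 5.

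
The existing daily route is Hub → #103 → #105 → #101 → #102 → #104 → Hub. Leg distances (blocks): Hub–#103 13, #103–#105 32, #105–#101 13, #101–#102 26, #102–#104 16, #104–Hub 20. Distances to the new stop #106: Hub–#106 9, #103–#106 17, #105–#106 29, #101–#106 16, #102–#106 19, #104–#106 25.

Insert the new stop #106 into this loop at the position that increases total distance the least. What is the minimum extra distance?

Minimum extra distance: 9 blocks, inserting #106 between #101 and #102.

Insertion cost between consecutive stops i–j is d(i,#106) + d(#106,j) − d(i,j):
  between Hub and #103: 9 + 17 − 13 = 13
  between #103 and #105: 17 + 29 − 32 = 14
  between #105 and #101: 29 + 16 − 13 = 32
  between #101 and #102: 16 + 19 − 26 = 9
  between #102 and #104: 19 + 25 − 16 = 28
  between #104 and Hub: 25 + 9 − 20 = 14
Cheapest insertion is between #101 and #102, adding 9.
New total = 120 + 9 = 129.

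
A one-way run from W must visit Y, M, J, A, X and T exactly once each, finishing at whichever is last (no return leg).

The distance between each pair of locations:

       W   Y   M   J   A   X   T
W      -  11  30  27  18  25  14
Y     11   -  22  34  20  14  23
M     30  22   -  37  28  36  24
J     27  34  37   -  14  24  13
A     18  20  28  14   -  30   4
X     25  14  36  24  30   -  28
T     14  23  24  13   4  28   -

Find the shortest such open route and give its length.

There are 6! = 720 possible orderings.
W - Y - M - J - A - X - T: 11+22+37+14+30+28 = 142
W - Y - M - J - A - T - X: 11+22+37+14+4+28 = 116
W - Y - M - J - X - A - T: 11+22+37+24+30+4 = 128
W - Y - M - J - X - T - A: 11+22+37+24+28+4 = 126
W - Y - M - J - T - A - X: 11+22+37+13+4+30 = 117
W - Y - M - J - T - X - A: 11+22+37+13+28+30 = 141
W - Y - M - A - J - X - T: 11+22+28+14+24+28 = 127
W - Y - M - A - J - T - X: 11+22+28+14+13+28 = 116
… (712 more)
W - Y - X - J - A - T - M: 11+14+24+14+4+24 = 91  ← best
The minimum is 91.
One shortest path: W → Y → X → J → A → T → M.

91 — the minimum one-way total.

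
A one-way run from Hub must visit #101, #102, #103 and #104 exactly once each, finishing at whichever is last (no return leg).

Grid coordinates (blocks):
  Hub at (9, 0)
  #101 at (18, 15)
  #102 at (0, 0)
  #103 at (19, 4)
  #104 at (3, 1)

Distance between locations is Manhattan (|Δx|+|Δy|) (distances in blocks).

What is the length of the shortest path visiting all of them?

There are 4! = 24 possible orderings.
Hub - #101 - #102 - #103 - #104: 24+33+23+19 = 99
Hub - #101 - #102 - #104 - #103: 24+33+4+19 = 80
Hub - #101 - #103 - #102 - #104: 24+12+23+4 = 63
Hub - #101 - #103 - #104 - #102: 24+12+19+4 = 59
Hub - #101 - #104 - #102 - #103: 24+29+4+23 = 80
Hub - #101 - #104 - #103 - #102: 24+29+19+23 = 95
Hub - #102 - #101 - #103 - #104: 9+33+12+19 = 73
Hub - #102 - #101 - #104 - #103: 9+33+29+19 = 90
Hub - #102 - #103 - #101 - #104: 9+23+12+29 = 73
Hub - #102 - #103 - #104 - #101: 9+23+19+29 = 80
Hub - #102 - #104 - #101 - #103: 9+4+29+12 = 54
Hub - #102 - #104 - #103 - #101: 9+4+19+12 = 44
Hub - #103 - #101 - #102 - #104: 14+12+33+4 = 63
Hub - #103 - #101 - #104 - #102: 14+12+29+4 = 59
… (10 more)
The minimum is 44.
One shortest path: Hub → #102 → #104 → #103 → #101.

Shortest open route: 44 blocks.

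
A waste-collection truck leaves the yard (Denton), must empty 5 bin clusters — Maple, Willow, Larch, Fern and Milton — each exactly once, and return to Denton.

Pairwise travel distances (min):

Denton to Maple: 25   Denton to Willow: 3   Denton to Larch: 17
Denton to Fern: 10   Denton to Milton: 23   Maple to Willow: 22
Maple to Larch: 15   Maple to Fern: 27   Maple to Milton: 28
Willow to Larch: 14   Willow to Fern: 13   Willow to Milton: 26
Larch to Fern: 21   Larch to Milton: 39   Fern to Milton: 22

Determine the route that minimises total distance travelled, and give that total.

92 min — the shortest possible round trip.

There are 60 distinct closed tours to check (reversals are equivalent).
Denton - Maple - Willow - Larch - Fern - Milton - Denton: 25+22+14+21+22+23 = 127
Denton - Maple - Willow - Larch - Milton - Fern - Denton: 25+22+14+39+22+10 = 132
Denton - Maple - Willow - Fern - Larch - Milton - Denton: 25+22+13+21+39+23 = 143
Denton - Maple - Willow - Fern - Milton - Larch - Denton: 25+22+13+22+39+17 = 138
Denton - Maple - Willow - Milton - Larch - Fern - Denton: 25+22+26+39+21+10 = 143
Denton - Maple - Willow - Milton - Fern - Larch - Denton: 25+22+26+22+21+17 = 133
Denton - Maple - Larch - Willow - Fern - Milton - Denton: 25+15+14+13+22+23 = 112
Denton - Maple - Larch - Willow - Milton - Fern - Denton: 25+15+14+26+22+10 = 112
Denton - Maple - Larch - Fern - Willow - Milton - Denton: 25+15+21+13+26+23 = 123
Denton - Maple - Larch - Fern - Milton - Willow - Denton: 25+15+21+22+26+3 = 112
Denton - Maple - Larch - Milton - Willow - Fern - Denton: 25+15+39+26+13+10 = 128
Denton - Maple - Larch - Milton - Fern - Willow - Denton: 25+15+39+22+13+3 = 117
Denton - Maple - Fern - Willow - Larch - Milton - Denton: 25+27+13+14+39+23 = 141
Denton - Maple - Fern - Willow - Milton - Larch - Denton: 25+27+13+26+39+17 = 147
… (46 more)
Denton - Willow - Larch - Maple - Milton - Fern - Denton: 3+14+15+28+22+10 = 92  ← best
The minimum is 92.
One optimal route: Denton → Willow → Larch → Maple → Milton → Fern → Denton (or its reverse).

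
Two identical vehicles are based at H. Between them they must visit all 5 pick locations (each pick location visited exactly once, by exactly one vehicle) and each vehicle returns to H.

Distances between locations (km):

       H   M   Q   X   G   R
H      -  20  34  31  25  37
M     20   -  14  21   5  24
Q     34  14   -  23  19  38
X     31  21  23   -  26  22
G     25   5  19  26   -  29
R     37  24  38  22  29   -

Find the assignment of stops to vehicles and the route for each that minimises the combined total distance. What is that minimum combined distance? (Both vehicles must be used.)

Check every non-empty split of the stops between the two vehicles; for each half take its own optimal tour:
  {M} + {Q, X, G, R}: 40 + 126 = 166
  {Q} + {M, X, G, R}: 68 + 107 = 175
  {M, Q} + {X, G, R}: 68 + 107 = 175
  {X} + {M, Q, G, R}: 62 + 119 = 181
  {M, X} + {Q, G, R}: 72 + 119 = 191
  {Q, X} + {M, G, R}: 88 + 91 = 179
  … (15 splits in total)
Best: vehicle 1 H → M → H = 40; vehicle 2 H → G → Q → X → R → H = 126; combined 166.

Minimum combined distance: 166 km.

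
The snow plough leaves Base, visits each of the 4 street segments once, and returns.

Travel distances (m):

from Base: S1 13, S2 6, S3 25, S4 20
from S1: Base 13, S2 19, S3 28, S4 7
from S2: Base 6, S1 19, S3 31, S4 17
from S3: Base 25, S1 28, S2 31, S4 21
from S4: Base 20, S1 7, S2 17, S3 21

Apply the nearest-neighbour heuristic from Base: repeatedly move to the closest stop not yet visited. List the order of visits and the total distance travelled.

83 m along Base → S2 → S4 → S1 → S3 → Base.

From Base: distances to unvisited — S2=6, S1=13, S4=20, S3=25. Nearest is S2 (6).
From S2: distances to unvisited — S4=17, S1=19, S3=31. Nearest is S4 (17).
From S4: distances to unvisited — S1=7, S3=21. Nearest is S1 (7).
From S1: distances to unvisited — S3=28. Nearest is S3 (28).
Return S3→Base: 25.
Total = 6 + 17 + 7 + 28 + 25 = 83.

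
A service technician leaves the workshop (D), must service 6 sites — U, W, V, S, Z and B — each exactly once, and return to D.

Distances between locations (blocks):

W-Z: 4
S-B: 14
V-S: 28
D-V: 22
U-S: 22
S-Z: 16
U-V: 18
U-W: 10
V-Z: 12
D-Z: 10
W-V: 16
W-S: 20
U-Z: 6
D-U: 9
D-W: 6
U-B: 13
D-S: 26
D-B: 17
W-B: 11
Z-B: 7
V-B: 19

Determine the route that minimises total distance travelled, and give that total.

D → U → W → V → S → Z → B → D: 9+10+16+28+16+7+17 = 103
D → U → W → V → S → B → Z → D: 9+10+16+28+14+7+10 = 94
D → U → W → V → Z → S → B → D: 9+10+16+12+16+14+17 = 94
D → U → W → V → Z → B → S → D: 9+10+16+12+7+14+26 = 94
D → U → W → V → B → S → Z → D: 9+10+16+19+14+16+10 = 94
D → U → W → V → B → Z → S → D: 9+10+16+19+7+16+26 = 103
D → U → W → S → V → Z → B → D: 9+10+20+28+12+7+17 = 103
D → U → W → S → V → B → Z → D: 9+10+20+28+19+7+10 = 103
… (352 more)
D → U → V → S → B → Z → W → D: 9+18+28+14+7+4+6 = 86  ← best
The minimum is 86.
One optimal route: D → U → V → S → B → Z → W → D (or its reverse).

Shortest round trip = 86 blocks.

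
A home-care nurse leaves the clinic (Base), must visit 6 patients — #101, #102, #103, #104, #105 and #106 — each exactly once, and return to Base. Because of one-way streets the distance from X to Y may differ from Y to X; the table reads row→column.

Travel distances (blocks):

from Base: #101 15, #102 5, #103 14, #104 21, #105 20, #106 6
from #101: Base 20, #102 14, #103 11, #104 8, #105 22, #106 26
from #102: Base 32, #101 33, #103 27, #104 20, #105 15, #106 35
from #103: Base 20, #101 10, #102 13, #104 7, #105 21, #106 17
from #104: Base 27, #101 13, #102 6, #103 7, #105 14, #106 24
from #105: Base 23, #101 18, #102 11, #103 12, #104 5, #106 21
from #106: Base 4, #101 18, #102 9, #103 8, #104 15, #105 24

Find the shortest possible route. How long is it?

70 blocks — the shortest possible round trip.

Base - #101 - #102 - #103 - #104 - #105 - #106 - Base: 15+14+27+7+14+21+4 = 102
Base - #101 - #102 - #103 - #104 - #106 - #105 - Base: 15+14+27+7+24+24+23 = 134
Base - #101 - #102 - #103 - #105 - #104 - #106 - Base: 15+14+27+21+5+24+4 = 110
Base - #101 - #102 - #103 - #105 - #106 - #104 - Base: 15+14+27+21+21+15+27 = 140
Base - #101 - #102 - #103 - #106 - #104 - #105 - Base: 15+14+27+17+15+14+23 = 125
Base - #101 - #102 - #103 - #106 - #105 - #104 - Base: 15+14+27+17+24+5+27 = 129
Base - #101 - #102 - #104 - #103 - #105 - #106 - Base: 15+14+20+7+21+21+4 = 102
Base - #101 - #102 - #104 - #103 - #106 - #105 - Base: 15+14+20+7+17+24+23 = 120
… (712 more)
Base - #102 - #105 - #104 - #101 - #103 - #106 - Base: 5+15+5+13+11+17+4 = 70  ← best
The minimum is 70.
One optimal route: Base → #102 → #105 → #104 → #101 → #103 → #106 → Base.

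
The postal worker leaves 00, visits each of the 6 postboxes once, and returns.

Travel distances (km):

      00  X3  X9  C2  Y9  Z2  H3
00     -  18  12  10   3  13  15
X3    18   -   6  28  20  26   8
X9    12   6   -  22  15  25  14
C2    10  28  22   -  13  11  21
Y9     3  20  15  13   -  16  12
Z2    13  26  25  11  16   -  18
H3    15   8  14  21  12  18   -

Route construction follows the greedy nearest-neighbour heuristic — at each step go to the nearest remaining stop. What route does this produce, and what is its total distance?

75 km along 00 → Y9 → H3 → X3 → X9 → C2 → Z2 → 00.

At 00 the remaining stops are Y9 3, C2 10, X9 12, Z2 13, H3 15, X3 18; go to Y9.
At Y9 the remaining stops are H3 12, C2 13, X9 15, Z2 16, X3 20; go to H3.
At H3 the remaining stops are X3 8, X9 14, Z2 18, C2 21; go to X3.
At X3 the remaining stops are X9 6, Z2 26, C2 28; go to X9.
At X9 the remaining stops are C2 22, Z2 25; go to C2.
At C2 the remaining stops are Z2 11; go to Z2.
Return Z2→00: 13.
Total = 3 + 12 + 8 + 6 + 22 + 11 + 13 = 75.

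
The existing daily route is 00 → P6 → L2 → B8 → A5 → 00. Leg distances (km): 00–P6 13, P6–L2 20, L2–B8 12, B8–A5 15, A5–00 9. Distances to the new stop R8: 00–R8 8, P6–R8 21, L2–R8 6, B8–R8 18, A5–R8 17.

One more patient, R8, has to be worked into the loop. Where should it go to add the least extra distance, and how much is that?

Adding 7 km by placing R8 on the P6–L2 leg.

Insertion cost between consecutive stops i–j is d(i,R8) + d(R8,j) − d(i,j):
  between 00 and P6: 8 + 21 − 13 = 16
  between P6 and L2: 21 + 6 − 20 = 7
  between L2 and B8: 6 + 18 − 12 = 12
  between B8 and A5: 18 + 17 − 15 = 20
  between A5 and 00: 17 + 8 − 9 = 16
Cheapest insertion is between P6 and L2, adding 7.
New total = 69 + 7 = 76.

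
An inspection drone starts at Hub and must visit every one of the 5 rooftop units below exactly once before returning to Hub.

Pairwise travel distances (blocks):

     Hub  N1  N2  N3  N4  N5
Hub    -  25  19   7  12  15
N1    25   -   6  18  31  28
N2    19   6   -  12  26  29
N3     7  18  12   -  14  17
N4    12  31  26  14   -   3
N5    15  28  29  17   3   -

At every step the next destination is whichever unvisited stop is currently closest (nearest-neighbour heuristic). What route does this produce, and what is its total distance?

Hub → [N3:7 / N4:12 / N5:15 / N2:19 / N1:25] → N3 (7)
N3 → [N2:12 / N4:14 / N5:17 / N1:18] → N2 (12)
N2 → [N1:6 / N4:26 / N5:29] → N1 (6)
N1 → [N5:28 / N4:31] → N5 (28)
N5 → [N4:3] → N4 (3)
Return N4→Hub: 12.
Total = 7 + 12 + 6 + 28 + 3 + 12 = 68.

Total distance 68 blocks via the nearest-neighbour route Hub → N3 → N2 → N1 → N5 → N4 → Hub.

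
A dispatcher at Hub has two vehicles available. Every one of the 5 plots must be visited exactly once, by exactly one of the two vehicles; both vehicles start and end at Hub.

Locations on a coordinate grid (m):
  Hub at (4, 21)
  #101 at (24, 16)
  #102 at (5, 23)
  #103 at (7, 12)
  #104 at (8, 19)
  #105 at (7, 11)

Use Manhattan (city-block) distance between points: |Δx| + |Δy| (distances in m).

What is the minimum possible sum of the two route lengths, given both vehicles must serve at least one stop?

66 m — the smallest possible combined total.

There are 2^4 − 1 = 15 ways to divide the 5 stops into two non-empty groups. For each, the best each vehicle can do is its own shortest tour through its group:
  {#101} + {#102, #103, #104, #105}: 50 + 32 = 82
  {#102} + {#101, #103, #104, #105}: 6 + 60 = 66
  {#101, #102} + {#103, #104, #105}: 54 + 28 = 82
  {#103} + {#101, #102, #104, #105}: 24 + 64 = 88
  {#101, #103} + {#102, #104, #105}: 58 + 32 = 90
  {#102, #103} + {#101, #104, #105}: 28 + 60 = 88
  … (15 splits in total)
Best: vehicle 1 Hub → #102 → Hub = 6; vehicle 2 Hub → #103 → #105 → #101 → #104 → Hub = 60; combined 66.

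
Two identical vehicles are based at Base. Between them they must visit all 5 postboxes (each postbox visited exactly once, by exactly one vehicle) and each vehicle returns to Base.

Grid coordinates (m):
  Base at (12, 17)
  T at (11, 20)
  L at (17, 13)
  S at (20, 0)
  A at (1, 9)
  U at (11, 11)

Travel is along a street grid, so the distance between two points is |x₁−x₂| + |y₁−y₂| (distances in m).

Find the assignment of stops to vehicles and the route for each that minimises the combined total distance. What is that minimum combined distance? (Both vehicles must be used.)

Minimum combined distance: 80 m.

Check every non-empty split of the stops between the two vehicles; for each half take its own optimal tour:
  {T} + {L, S, A, U}: 8 + 72 = 80
  {L} + {T, S, A, U}: 18 + 78 = 96
  {T, L} + {S, A, U}: 26 + 72 = 98
  {S} + {T, L, A, U}: 50 + 54 = 104
  {T, S} + {L, A, U}: 58 + 48 = 106
  {L, S} + {T, A, U}: 50 + 44 = 94
  … (15 splits in total)
Best: vehicle 1 Base → T → Base = 8; vehicle 2 Base → L → S → A → U → Base = 72; combined 80.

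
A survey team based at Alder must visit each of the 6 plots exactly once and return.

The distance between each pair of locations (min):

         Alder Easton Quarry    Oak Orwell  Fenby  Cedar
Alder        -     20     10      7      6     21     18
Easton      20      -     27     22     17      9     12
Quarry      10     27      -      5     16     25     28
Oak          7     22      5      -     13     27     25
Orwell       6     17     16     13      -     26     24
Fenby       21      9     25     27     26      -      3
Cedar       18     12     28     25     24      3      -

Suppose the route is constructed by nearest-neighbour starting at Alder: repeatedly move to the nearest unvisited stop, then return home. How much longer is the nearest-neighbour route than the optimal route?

The nearest-neighbour route is 9 min longer than optimal.

From Alder: Orwell=6, Oak=7, Quarry=10, Cedar=18, Easton=20, Fenby=21 → choose Orwell (6).
From Orwell: Oak=13, Quarry=16, Easton=17, Cedar=24, Fenby=26 → choose Oak (13).
From Oak: Quarry=5, Easton=22, Cedar=25, Fenby=27 → choose Quarry (5).
From Quarry: Fenby=25, Easton=27, Cedar=28 → choose Fenby (25).
From Fenby: Cedar=3, Easton=9 → choose Cedar (3).
From Cedar: Easton=12 → choose Easton (12).
NN route Alder → Orwell → Oak → Quarry → Fenby → Cedar → Easton → Alder costs 84.
Optimal: Alder → Quarry → Oak → Orwell → Easton → Fenby → Cedar → Alder costs 75 (by enumerating all 360 distinct tours).
Excess = 84 − 75 = 9.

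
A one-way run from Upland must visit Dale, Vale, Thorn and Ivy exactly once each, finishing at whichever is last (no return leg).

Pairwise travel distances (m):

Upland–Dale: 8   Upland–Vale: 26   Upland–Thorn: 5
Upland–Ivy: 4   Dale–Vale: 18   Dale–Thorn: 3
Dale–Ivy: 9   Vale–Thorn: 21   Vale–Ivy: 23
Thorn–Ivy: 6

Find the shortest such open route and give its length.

Minimum one-way distance = 31 m.

There are 4! = 24 possible orderings.
Upland→Dale→Vale→Thorn→Ivy: 8+18+21+6 = 53
Upland→Dale→Vale→Ivy→Thorn: 8+18+23+6 = 55
Upland→Dale→Thorn→Vale→Ivy: 8+3+21+23 = 55
Upland→Dale→Thorn→Ivy→Vale: 8+3+6+23 = 40
Upland→Dale→Ivy→Vale→Thorn: 8+9+23+21 = 61
Upland→Dale→Ivy→Thorn→Vale: 8+9+6+21 = 44
Upland→Vale→Dale→Thorn→Ivy: 26+18+3+6 = 53
Upland→Vale→Dale→Ivy→Thorn: 26+18+9+6 = 59
Upland→Vale→Thorn→Dale→Ivy: 26+21+3+9 = 59
Upland→Vale→Thorn→Ivy→Dale: 26+21+6+9 = 62
Upland→Vale→Ivy→Dale→Thorn: 26+23+9+3 = 61
Upland→Vale→Ivy→Thorn→Dale: 26+23+6+3 = 58
Upland→Thorn→Dale→Vale→Ivy: 5+3+18+23 = 49
Upland→Thorn→Dale→Ivy→Vale: 5+3+9+23 = 40
… (10 more)
Upland→Ivy→Thorn→Dale→Vale: 4+6+3+18 = 31  ← best
The minimum is 31.
One shortest path: Upland → Ivy → Thorn → Dale → Vale.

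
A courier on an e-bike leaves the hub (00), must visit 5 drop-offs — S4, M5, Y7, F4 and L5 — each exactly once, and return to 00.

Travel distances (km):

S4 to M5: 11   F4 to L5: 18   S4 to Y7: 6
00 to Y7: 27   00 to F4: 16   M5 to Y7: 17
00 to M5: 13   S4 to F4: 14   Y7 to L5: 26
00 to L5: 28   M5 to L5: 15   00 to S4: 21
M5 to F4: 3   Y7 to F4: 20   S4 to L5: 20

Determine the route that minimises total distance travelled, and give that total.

With 5 stops there are 5!/2 = 60 distinct round trips (a route and its reverse cost the same).
00 - S4 - M5 - Y7 - F4 - L5 - 00: 21+11+17+20+18+28 = 115
00 - S4 - M5 - Y7 - L5 - F4 - 00: 21+11+17+26+18+16 = 109
00 - S4 - M5 - F4 - Y7 - L5 - 00: 21+11+3+20+26+28 = 109
00 - S4 - M5 - F4 - L5 - Y7 - 00: 21+11+3+18+26+27 = 106
00 - S4 - M5 - L5 - Y7 - F4 - 00: 21+11+15+26+20+16 = 109
00 - S4 - M5 - L5 - F4 - Y7 - 00: 21+11+15+18+20+27 = 112
00 - S4 - Y7 - M5 - F4 - L5 - 00: 21+6+17+3+18+28 = 93
00 - S4 - Y7 - M5 - L5 - F4 - 00: 21+6+17+15+18+16 = 93
00 - S4 - Y7 - F4 - M5 - L5 - 00: 21+6+20+3+15+28 = 93
00 - S4 - Y7 - F4 - L5 - M5 - 00: 21+6+20+18+15+13 = 93
00 - S4 - Y7 - L5 - M5 - F4 - 00: 21+6+26+15+3+16 = 87
00 - S4 - Y7 - L5 - F4 - M5 - 00: 21+6+26+18+3+13 = 87
00 - S4 - F4 - M5 - Y7 - L5 - 00: 21+14+3+17+26+28 = 109
00 - S4 - F4 - M5 - L5 - Y7 - 00: 21+14+3+15+26+27 = 106
… (46 more)
The minimum is 87.
One optimal route: 00 → S4 → Y7 → L5 → M5 → F4 → 00 (or its reverse).

87 km — the shortest possible round trip.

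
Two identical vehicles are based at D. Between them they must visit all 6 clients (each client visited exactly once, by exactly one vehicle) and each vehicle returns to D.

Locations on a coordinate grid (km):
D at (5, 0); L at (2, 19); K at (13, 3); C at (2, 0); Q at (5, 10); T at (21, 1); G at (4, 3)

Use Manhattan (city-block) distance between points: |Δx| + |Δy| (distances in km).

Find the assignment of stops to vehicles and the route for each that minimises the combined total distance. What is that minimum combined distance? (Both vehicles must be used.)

Try each way of splitting the stops between the two vehicles (each non-empty) and, for each split, find the best tour for each vehicle:
  {L} + {K, C, Q, T, G}: 44 + 58 = 102
  {K} + {L, C, Q, T, G}: 22 + 78 = 100
  {L, K} + {C, Q, T, G}: 60 + 58 = 118
  {C} + {L, K, Q, T, G}: 6 + 76 = 82
  {L, C} + {K, Q, T, G}: 44 + 54 = 98
  {K, C} + {L, Q, T, G}: 28 + 76 = 104
  … (31 splits in total)
Best: vehicle 1 D → C → D = 6; vehicle 2 D → Q → L → G → K → T → D = 76; combined 82.

Minimum combined distance: 82 km.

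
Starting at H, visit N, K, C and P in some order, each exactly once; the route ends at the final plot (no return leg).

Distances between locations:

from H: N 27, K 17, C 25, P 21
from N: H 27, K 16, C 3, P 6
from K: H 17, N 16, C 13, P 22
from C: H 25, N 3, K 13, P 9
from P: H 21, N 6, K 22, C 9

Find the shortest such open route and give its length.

Minimum one-way distance = 39.

There are 4! = 24 possible orderings.
H - N - K - C - P: 27+16+13+9 = 65
H - N - K - P - C: 27+16+22+9 = 74
H - N - C - K - P: 27+3+13+22 = 65
H - N - C - P - K: 27+3+9+22 = 61
H - N - P - K - C: 27+6+22+13 = 68
H - N - P - C - K: 27+6+9+13 = 55
H - K - N - C - P: 17+16+3+9 = 45
H - K - N - P - C: 17+16+6+9 = 48
H - K - C - N - P: 17+13+3+6 = 39
H - K - C - P - N: 17+13+9+6 = 45
H - K - P - N - C: 17+22+6+3 = 48
H - K - P - C - N: 17+22+9+3 = 51
H - C - N - K - P: 25+3+16+22 = 66
H - C - N - P - K: 25+3+6+22 = 56
… (10 more)
The minimum is 39.
One shortest path: H → K → C → N → P.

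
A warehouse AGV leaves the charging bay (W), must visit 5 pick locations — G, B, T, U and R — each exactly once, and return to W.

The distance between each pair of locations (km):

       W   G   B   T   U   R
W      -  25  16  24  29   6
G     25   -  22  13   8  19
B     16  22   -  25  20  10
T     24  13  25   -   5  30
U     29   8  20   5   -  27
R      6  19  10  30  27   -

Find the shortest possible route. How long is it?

75 km — the shortest possible round trip.

With 5 stops there are 5!/2 = 60 distinct round trips (a route and its reverse cost the same).
W→G→B→T→U→R→W: 25+22+25+5+27+6 = 110
W→G→B→T→R→U→W: 25+22+25+30+27+29 = 158
W→G→B→U→T→R→W: 25+22+20+5+30+6 = 108
W→G→B→U→R→T→W: 25+22+20+27+30+24 = 148
W→G→B→R→T→U→W: 25+22+10+30+5+29 = 121
W→G→B→R→U→T→W: 25+22+10+27+5+24 = 113
W→G→T→B→U→R→W: 25+13+25+20+27+6 = 116
W→G→T→B→R→U→W: 25+13+25+10+27+29 = 129
W→G→T→U→B→R→W: 25+13+5+20+10+6 = 79
W→G→T→U→R→B→W: 25+13+5+27+10+16 = 96
W→G→T→R→B→U→W: 25+13+30+10+20+29 = 127
W→G→T→R→U→B→W: 25+13+30+27+20+16 = 131
W→G→U→B→T→R→W: 25+8+20+25+30+6 = 114
W→G→U→B→R→T→W: 25+8+20+10+30+24 = 117
… (46 more)
W→T→U→G→B→R→W: 24+5+8+22+10+6 = 75  ← best
The minimum is 75.
One optimal route: W → T → U → G → B → R → W (or its reverse).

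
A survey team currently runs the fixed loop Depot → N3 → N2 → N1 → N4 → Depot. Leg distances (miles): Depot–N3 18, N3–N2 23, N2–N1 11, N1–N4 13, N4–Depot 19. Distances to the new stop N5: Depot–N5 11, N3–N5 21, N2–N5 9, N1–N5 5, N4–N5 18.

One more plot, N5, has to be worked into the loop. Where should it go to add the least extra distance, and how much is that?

+3 miles — insert N5 between N2 and N1.

Insertion cost between consecutive stops i–j is d(i,N5) + d(N5,j) − d(i,j):
  between Depot and N3: 11 + 21 − 18 = 14
  between N3 and N2: 21 + 9 − 23 = 7
  between N2 and N1: 9 + 5 − 11 = 3
  between N1 and N4: 5 + 18 − 13 = 10
  between N4 and Depot: 18 + 11 − 19 = 10
Cheapest insertion is between N2 and N1, adding 3.
New total = 84 + 3 = 87.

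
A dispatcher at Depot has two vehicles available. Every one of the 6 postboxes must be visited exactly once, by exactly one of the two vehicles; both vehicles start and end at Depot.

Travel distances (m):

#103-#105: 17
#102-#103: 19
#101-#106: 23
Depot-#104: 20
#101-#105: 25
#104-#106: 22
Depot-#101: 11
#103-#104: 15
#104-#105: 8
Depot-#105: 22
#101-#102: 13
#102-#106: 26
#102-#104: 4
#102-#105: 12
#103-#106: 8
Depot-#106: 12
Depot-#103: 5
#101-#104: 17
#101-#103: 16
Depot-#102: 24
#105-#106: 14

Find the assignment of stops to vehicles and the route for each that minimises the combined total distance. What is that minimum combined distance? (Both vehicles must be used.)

There are 2^5 − 1 = 31 ways to divide the 6 stops into two non-empty groups. For each, the best each vehicle can do is its own shortest tour through its group:
  {#101} + {#102, #103, #104, #105, #106}: 22 + 62 = 84
  {#102} + {#101, #103, #104, #105, #106}: 48 + 63 = 111
  {#101, #102} + {#103, #104, #105, #106}: 48 + 54 = 102
  {#103} + {#101, #102, #104, #105, #106}: 10 + 62 = 72
  {#101, #103} + {#102, #104, #105, #106}: 32 + 62 = 94
  {#102, #103} + {#101, #104, #105, #106}: 48 + 62 = 110
  … (31 splits in total)
Best: vehicle 1 Depot → #103 → Depot = 10; vehicle 2 Depot → #101 → #102 → #104 → #105 → #106 → Depot = 62; combined 72.

Minimum combined distance: 72 m.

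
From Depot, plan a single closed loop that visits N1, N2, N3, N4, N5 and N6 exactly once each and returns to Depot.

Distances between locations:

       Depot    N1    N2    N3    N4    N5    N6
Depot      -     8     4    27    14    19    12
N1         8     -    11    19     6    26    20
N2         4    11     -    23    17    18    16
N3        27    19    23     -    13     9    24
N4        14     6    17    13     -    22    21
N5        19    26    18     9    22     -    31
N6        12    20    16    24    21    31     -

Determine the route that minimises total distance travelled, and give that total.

There are 360 distinct closed tours to check (reversals are equivalent).
Depot - N1 - N2 - N3 - N4 - N5 - N6 - Depot: 8+11+23+13+22+31+12 = 120
Depot - N1 - N2 - N3 - N4 - N6 - N5 - Depot: 8+11+23+13+21+31+19 = 126
Depot - N1 - N2 - N3 - N5 - N4 - N6 - Depot: 8+11+23+9+22+21+12 = 106
Depot - N1 - N2 - N3 - N5 - N6 - N4 - Depot: 8+11+23+9+31+21+14 = 117
Depot - N1 - N2 - N3 - N6 - N4 - N5 - Depot: 8+11+23+24+21+22+19 = 128
Depot - N1 - N2 - N3 - N6 - N5 - N4 - Depot: 8+11+23+24+31+22+14 = 133
Depot - N1 - N2 - N4 - N3 - N5 - N6 - Depot: 8+11+17+13+9+31+12 = 101
Depot - N1 - N2 - N4 - N3 - N6 - N5 - Depot: 8+11+17+13+24+31+19 = 123
… (352 more)
Depot - N1 - N4 - N3 - N5 - N2 - N6 - Depot: 8+6+13+9+18+16+12 = 82  ← best
The minimum is 82.
One optimal route: Depot → N1 → N4 → N3 → N5 → N2 → N6 → Depot (or its reverse).

Shortest round trip = 82.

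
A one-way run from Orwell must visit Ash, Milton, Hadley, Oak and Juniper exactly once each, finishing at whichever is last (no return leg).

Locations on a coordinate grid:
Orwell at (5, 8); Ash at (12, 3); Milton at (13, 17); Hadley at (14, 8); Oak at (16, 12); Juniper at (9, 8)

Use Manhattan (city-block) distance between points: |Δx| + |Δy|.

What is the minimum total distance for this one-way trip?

There are 5! = 120 possible orderings.
Orwell - Ash - Milton - Hadley - Oak - Juniper: 12+15+10+6+11 = 54
Orwell - Ash - Milton - Hadley - Juniper - Oak: 12+15+10+5+11 = 53
Orwell - Ash - Milton - Oak - Hadley - Juniper: 12+15+8+6+5 = 46
Orwell - Ash - Milton - Oak - Juniper - Hadley: 12+15+8+11+5 = 51
Orwell - Ash - Milton - Juniper - Hadley - Oak: 12+15+13+5+6 = 51
Orwell - Ash - Milton - Juniper - Oak - Hadley: 12+15+13+11+6 = 57
Orwell - Ash - Hadley - Milton - Oak - Juniper: 12+7+10+8+11 = 48
Orwell - Ash - Hadley - Milton - Juniper - Oak: 12+7+10+13+11 = 53
Orwell - Ash - Hadley - Oak - Milton - Juniper: 12+7+6+8+13 = 46
Orwell - Ash - Hadley - Oak - Juniper - Milton: 12+7+6+11+13 = 49
Orwell - Ash - Hadley - Juniper - Milton - Oak: 12+7+5+13+8 = 45
Orwell - Ash - Hadley - Juniper - Oak - Milton: 12+7+5+11+8 = 43
Orwell - Ash - Oak - Milton - Hadley - Juniper: 12+13+8+10+5 = 48
Orwell - Ash - Oak - Milton - Juniper - Hadley: 12+13+8+13+5 = 51
… (106 more)
Orwell - Juniper - Ash - Hadley - Oak - Milton: 4+8+7+6+8 = 33  ← best
The minimum is 33.
One shortest path: Orwell → Juniper → Ash → Hadley → Oak → Milton.

Shortest open route: 33.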